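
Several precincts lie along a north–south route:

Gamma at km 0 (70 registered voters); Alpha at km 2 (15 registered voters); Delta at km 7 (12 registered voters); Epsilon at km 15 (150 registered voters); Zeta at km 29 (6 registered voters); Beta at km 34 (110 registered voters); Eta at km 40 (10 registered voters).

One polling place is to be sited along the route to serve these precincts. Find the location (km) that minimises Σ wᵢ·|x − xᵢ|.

x = 15

For a sum of weighted absolute distances on a line, the optimum is the weighted median (not the mean). Total weight W = 373; half-weight = 186.5.
Sort by position and accumulate weight:
  km 0 (Gamma, w=70) → cum 70
  km 2 (Alpha, w=15) → cum 85
  km 7 (Delta, w=12) → cum 97
  km 15 (Epsilon, w=150) → cum 247  ≥ 186.5 → median here
  km 29 (Zeta, w=6) → cum 253
  km 34 (Beta, w=110) → cum 363
  km 40 (Eta, w=10) → cum 373
Optimal location: km 15.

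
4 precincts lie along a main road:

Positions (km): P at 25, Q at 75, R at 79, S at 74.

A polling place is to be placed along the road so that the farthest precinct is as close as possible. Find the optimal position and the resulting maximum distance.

The 1-center on a line is the midpoint of the two extreme points: leftmost at 25, rightmost at 79.
Optimal location = (25 + 79)/2 = 52; maximum distance = (79 − 25)/2 = 27.

location 52, max distance 27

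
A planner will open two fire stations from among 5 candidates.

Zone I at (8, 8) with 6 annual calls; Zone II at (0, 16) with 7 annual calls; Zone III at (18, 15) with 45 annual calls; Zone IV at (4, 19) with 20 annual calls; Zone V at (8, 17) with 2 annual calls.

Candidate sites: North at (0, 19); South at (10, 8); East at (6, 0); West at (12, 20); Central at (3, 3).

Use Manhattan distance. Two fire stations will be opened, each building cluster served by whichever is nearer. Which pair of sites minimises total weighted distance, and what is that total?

{North, West}, total 706

Evaluate every pair (each demand assigned to the nearer of the two):
  {North, West}: total = 706
  {North, South}: total = 808
  {South, West}: total = 813
  {East, West}: total = 861
  {West, Central}: total = 861
  {South, Central}: total = 1161
  {North, East}: total = 1171
  {North, Central}: total = 1171
  {South, East}: total = 1175
  {East, Central}: total = 1765
Best pair: {North, West} with total 706.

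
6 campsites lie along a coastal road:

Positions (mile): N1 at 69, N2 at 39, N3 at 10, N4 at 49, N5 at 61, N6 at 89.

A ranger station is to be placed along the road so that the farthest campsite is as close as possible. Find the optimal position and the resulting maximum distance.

The 1-center on a line is the midpoint of the two extreme points: leftmost at 10, rightmost at 89.
Optimal location = (10 + 89)/2 = 49.5; maximum distance = (89 − 10)/2 = 39.5.

location 49.5, max distance 39.5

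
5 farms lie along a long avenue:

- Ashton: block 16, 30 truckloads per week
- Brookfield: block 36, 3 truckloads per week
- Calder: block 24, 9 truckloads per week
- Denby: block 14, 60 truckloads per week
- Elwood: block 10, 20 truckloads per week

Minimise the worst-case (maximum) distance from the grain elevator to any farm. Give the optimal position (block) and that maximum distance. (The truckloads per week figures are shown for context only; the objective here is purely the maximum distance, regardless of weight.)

The 1-center on a line is the midpoint of the two extreme points: leftmost at 10, rightmost at 36.
Optimal location = (10 + 36)/2 = 23; maximum distance = (36 − 10)/2 = 13.

location 23, max distance 13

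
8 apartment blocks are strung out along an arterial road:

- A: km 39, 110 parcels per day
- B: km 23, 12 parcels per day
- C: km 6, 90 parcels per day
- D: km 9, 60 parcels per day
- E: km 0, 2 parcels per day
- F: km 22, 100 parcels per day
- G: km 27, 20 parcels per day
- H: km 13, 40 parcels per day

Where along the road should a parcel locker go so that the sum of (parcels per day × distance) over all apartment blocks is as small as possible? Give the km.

x = 22

For a sum of weighted absolute distances on a line, the optimum is the weighted median (not the mean). Total weight W = 434; half-weight = 217.
Sort by position and accumulate weight:
  km 0 (E, w=2) → cum 2
  km 6 (C, w=90) → cum 92
  km 9 (D, w=60) → cum 152
  km 13 (H, w=40) → cum 192
  km 22 (F, w=100) → cum 292  ≥ 217 → median here
  km 23 (B, w=12) → cum 304
  km 27 (G, w=20) → cum 324
  km 39 (A, w=110) → cum 434
Optimal location: km 22.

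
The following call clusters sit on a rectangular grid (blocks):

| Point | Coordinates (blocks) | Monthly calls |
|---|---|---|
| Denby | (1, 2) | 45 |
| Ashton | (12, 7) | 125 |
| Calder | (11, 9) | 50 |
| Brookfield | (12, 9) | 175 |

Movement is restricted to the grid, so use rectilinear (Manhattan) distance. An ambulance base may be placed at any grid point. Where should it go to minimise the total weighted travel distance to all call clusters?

Manhattan distance separates: Σwᵢ(|x−xᵢ|+|y−yᵢ|) = Σwᵢ|x−xᵢ| + Σwᵢ|y−yᵢ|, so x and y are optimised independently as 1-D weighted medians.
Total weight W = 395; half = 197.5.
x-coordinate, sorted with cumulative weight:
  x=1 (Denby, w=45) cum 45
  x=11 (Calder, w=50) cum 95
  x=12 (Ashton, w=125) cum 220  ← median
  x=12 (Brookfield, w=175) cum 395
⇒ x* = 12
y-coordinate, sorted with cumulative weight:
  y=2 (Denby, w=45) cum 45
  y=7 (Ashton, w=125) cum 170
  y=9 (Calder, w=50) cum 220  ← median
  y=9 (Brookfield, w=175) cum 395
⇒ y* = 9

(12, 9)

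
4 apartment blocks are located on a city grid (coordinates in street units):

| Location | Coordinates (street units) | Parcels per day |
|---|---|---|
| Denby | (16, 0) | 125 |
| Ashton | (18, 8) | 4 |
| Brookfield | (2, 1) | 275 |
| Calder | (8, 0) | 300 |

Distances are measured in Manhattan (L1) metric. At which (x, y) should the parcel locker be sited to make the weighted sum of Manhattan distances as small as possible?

Manhattan distance separates: Σwᵢ(|x−xᵢ|+|y−yᵢ|) = Σwᵢ|x−xᵢ| + Σwᵢ|y−yᵢ|, so x and y are optimised independently as 1-D weighted medians.
Total weight W = 704; half = 352.
x-coordinate, sorted with cumulative weight:
  x=2 (Brookfield, w=275) cum 275
  x=8 (Calder, w=300) cum 575  ← median
  x=16 (Denby, w=125) cum 700
  x=18 (Ashton, w=4) cum 704
⇒ x* = 8
y-coordinate, sorted with cumulative weight:
  y=0 (Denby, w=125) cum 125
  y=0 (Calder, w=300) cum 425  ← median
  y=1 (Brookfield, w=275) cum 700
  y=8 (Ashton, w=4) cum 704
⇒ y* = 0

(8, 0)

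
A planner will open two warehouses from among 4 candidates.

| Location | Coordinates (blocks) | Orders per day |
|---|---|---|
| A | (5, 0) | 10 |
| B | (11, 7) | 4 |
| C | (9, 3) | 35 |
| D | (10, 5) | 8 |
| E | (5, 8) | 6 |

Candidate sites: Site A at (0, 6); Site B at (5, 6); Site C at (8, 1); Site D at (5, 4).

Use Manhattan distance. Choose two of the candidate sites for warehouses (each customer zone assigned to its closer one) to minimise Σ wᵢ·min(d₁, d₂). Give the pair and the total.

Evaluate every pair (each demand assigned to the nearer of the two):
  {Site B, Site C}: total = 233
  {Site C, Site D}: total = 253
  {Site A, Site C}: total = 271
  {Site B, Site D}: total = 303
  {Site A, Site D}: total = 323
  {Site A, Site B}: total = 393
Best pair: {Site B, Site C} with total 233.

{Site B, Site C}, total 233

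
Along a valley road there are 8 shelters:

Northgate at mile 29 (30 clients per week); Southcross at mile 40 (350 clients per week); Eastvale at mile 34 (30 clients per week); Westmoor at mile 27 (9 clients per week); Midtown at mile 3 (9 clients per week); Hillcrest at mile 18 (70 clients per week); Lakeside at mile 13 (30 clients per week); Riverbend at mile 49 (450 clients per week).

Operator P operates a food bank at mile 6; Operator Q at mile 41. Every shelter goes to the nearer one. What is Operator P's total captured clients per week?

109

The indifferent point is the midpoint (6+41)/2 = 23.5; shelters left of it (closer to Operator P at 6) go to Operator P, those right go to Operator Q.
  Midtown at 3 (w=9) → Operator P
  Lakeside at 13 (w=30) → Operator P
  Hillcrest at 18 (w=70) → Operator P
  Westmoor at 27 (w=9) → Operator Q
  Northgate at 29 (w=30) → Operator Q
  Eastvale at 34 (w=30) → Operator Q
  Southcross at 40 (w=350) → Operator Q
  Riverbend at 49 (w=450) → Operator Q
Operator P captures 109; Operator Q captures 869.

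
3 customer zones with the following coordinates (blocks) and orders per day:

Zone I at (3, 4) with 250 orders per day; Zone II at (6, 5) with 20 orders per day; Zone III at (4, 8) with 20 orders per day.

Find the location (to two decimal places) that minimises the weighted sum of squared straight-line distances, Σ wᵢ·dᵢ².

(3.28, 4.34)

The minimiser of Σwᵢ‖p−pᵢ‖² is the weighted centroid p* = (Σwᵢpᵢ)/(Σwᵢ).
Σwᵢ = 290.
Σwᵢxᵢ = 250·3 + 20·6 + 20·4 = 950.
Σwᵢyᵢ = 250·4 + 20·5 + 20·8 = 1260.
x* = 950/290 = 3.28, y* = 1260/290 = 4.34.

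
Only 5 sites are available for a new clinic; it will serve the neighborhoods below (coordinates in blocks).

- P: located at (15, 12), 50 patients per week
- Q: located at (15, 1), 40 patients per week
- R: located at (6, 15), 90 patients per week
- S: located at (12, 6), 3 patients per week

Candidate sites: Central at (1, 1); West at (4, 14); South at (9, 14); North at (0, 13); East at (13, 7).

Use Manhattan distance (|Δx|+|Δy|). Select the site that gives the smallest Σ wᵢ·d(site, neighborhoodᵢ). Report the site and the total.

South, total 1553 blocks

Total weighted distance at each candidate:
  Central (1, 1): total = 3568
  West (4, 14): total = 1928
  South (9, 14): total = 1553
  North (0, 13): total = 2657
  East (13, 7): total = 2026
Minimum is at South with total 1553 blocks.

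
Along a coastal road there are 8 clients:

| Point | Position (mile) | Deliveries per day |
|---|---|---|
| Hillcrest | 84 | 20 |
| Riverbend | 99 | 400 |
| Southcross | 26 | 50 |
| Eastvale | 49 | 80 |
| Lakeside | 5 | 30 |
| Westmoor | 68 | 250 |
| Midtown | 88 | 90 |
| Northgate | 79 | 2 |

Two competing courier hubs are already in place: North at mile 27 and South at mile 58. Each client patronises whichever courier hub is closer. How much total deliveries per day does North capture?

The indifferent point is the midpoint (27+58)/2 = 42.5; clients left of it (closer to North at 27) go to North, those right go to South.
  Lakeside at 5 (w=30) → North
  Southcross at 26 (w=50) → North
  Eastvale at 49 (w=80) → South
  Westmoor at 68 (w=250) → South
  Northgate at 79 (w=2) → South
  Hillcrest at 84 (w=20) → South
  Midtown at 88 (w=90) → South
  Riverbend at 99 (w=400) → South
North captures 80; South captures 842.

80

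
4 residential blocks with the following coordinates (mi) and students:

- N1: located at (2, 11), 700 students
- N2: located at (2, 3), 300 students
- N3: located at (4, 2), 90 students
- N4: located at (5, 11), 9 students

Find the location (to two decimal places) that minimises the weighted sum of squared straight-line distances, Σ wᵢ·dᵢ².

The minimiser of Σwᵢ‖p−pᵢ‖² is the weighted centroid p* = (Σwᵢpᵢ)/(Σwᵢ).
Σwᵢ = 1099.
Σwᵢxᵢ = 700·2 + 300·2 + 90·4 + 9·5 = 2405.
Σwᵢyᵢ = 700·11 + 300·3 + 90·2 + 9·11 = 8879.
x* = 2405/1099 = 2.19, y* = 8879/1099 = 8.08.

(2.19, 8.08)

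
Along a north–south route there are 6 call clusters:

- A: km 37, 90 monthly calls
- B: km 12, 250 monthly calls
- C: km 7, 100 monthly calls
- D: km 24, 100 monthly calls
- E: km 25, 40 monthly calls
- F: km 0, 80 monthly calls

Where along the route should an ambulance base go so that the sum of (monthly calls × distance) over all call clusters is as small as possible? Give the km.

For a sum of weighted absolute distances on a line, the optimum is the weighted median (not the mean). Total weight W = 660; half-weight = 330.
Sort by position and accumulate weight:
  km 0 (F, w=80) → cum 80
  km 7 (C, w=100) → cum 180
  km 12 (B, w=250) → cum 430  ≥ 330 → median here
  km 24 (D, w=100) → cum 530
  km 25 (E, w=40) → cum 570
  km 37 (A, w=90) → cum 660
Optimal location: km 12.

x = 12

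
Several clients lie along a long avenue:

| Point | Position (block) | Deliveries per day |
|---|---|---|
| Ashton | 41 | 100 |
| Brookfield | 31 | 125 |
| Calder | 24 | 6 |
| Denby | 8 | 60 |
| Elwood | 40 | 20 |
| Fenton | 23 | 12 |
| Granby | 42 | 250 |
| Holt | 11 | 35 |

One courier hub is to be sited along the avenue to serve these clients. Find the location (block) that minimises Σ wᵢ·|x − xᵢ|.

x = 41

For a sum of weighted absolute distances on a line, the optimum is the weighted median (not the mean). Total weight W = 608; half-weight = 304.
Sort by position and accumulate weight:
  block 8 (Denby, w=60) → cum 60
  block 11 (Holt, w=35) → cum 95
  block 23 (Fenton, w=12) → cum 107
  block 24 (Calder, w=6) → cum 113
  block 31 (Brookfield, w=125) → cum 238
  block 40 (Elwood, w=20) → cum 258
  block 41 (Ashton, w=100) → cum 358  ≥ 304 → median here
  block 42 (Granby, w=250) → cum 608
Optimal location: block 41.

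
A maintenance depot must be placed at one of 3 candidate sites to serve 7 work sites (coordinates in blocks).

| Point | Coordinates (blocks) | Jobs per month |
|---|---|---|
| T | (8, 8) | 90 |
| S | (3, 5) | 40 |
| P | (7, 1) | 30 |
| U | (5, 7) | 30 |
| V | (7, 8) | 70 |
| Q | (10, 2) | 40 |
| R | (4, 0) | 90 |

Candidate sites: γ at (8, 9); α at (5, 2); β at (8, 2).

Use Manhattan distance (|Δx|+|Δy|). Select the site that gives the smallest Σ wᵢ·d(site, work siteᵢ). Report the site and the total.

Total weighted distance at each candidate:
  γ (8, 9): total = 2540
  α (5, 2): total = 2280
  β (8, 2): total = 2270
Minimum is at β with total 2270 blocks.

β, total 2270 blocks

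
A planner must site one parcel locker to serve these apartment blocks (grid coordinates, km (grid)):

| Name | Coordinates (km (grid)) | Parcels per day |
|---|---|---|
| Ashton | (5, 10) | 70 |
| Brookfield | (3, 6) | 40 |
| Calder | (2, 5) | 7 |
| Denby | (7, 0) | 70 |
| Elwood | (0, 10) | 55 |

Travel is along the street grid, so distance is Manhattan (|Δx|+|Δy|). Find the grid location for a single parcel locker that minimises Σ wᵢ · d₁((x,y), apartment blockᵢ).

(5, 10)

Manhattan distance separates: Σwᵢ(|x−xᵢ|+|y−yᵢ|) = Σwᵢ|x−xᵢ| + Σwᵢ|y−yᵢ|, so x and y are optimised independently as 1-D weighted medians.
Total weight W = 242; half = 121.
x-coordinate, sorted with cumulative weight:
  x=0 (Elwood, w=55) cum 55
  x=2 (Calder, w=7) cum 62
  x=3 (Brookfield, w=40) cum 102
  x=5 (Ashton, w=70) cum 172  ← median
  x=7 (Denby, w=70) cum 242
⇒ x* = 5
y-coordinate, sorted with cumulative weight:
  y=0 (Denby, w=70) cum 70
  y=5 (Calder, w=7) cum 77
  y=6 (Brookfield, w=40) cum 117
  y=10 (Ashton, w=70) cum 187  ← median
  y=10 (Elwood, w=55) cum 242
⇒ y* = 10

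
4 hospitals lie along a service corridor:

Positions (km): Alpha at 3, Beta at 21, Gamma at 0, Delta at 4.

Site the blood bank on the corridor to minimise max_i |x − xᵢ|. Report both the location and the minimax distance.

The 1-center on a line is the midpoint of the two extreme points: leftmost at 0, rightmost at 21.
Optimal location = (0 + 21)/2 = 10.5; maximum distance = (21 − 0)/2 = 10.5.

location 10.5, max distance 10.5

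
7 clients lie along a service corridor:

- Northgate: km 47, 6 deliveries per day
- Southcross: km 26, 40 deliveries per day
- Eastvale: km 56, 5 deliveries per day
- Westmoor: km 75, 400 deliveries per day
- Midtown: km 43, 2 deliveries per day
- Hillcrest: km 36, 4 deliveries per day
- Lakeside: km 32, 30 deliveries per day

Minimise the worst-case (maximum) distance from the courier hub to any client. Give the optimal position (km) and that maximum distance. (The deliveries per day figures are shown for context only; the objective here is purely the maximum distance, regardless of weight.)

location 50.5, max distance 24.5

The 1-center on a line is the midpoint of the two extreme points: leftmost at 26, rightmost at 75.
Optimal location = (26 + 75)/2 = 50.5; maximum distance = (75 − 26)/2 = 24.5.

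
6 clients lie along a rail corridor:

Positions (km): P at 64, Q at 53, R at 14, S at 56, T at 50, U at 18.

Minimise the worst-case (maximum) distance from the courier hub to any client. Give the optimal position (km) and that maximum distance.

The 1-center on a line is the midpoint of the two extreme points: leftmost at 14, rightmost at 64.
Optimal location = (14 + 64)/2 = 39; maximum distance = (64 − 14)/2 = 25.

location 39, max distance 25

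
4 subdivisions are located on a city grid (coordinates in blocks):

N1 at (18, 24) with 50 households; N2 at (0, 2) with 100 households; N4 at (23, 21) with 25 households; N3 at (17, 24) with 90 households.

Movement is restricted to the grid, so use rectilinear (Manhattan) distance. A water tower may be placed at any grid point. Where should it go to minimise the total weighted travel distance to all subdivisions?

(17, 24)

Manhattan distance separates: Σwᵢ(|x−xᵢ|+|y−yᵢ|) = Σwᵢ|x−xᵢ| + Σwᵢ|y−yᵢ|, so x and y are optimised independently as 1-D weighted medians.
Total weight W = 265; half = 132.5.
x-coordinate, sorted with cumulative weight:
  x=0 (N2, w=100) cum 100
  x=17 (N3, w=90) cum 190  ← median
  x=18 (N1, w=50) cum 240
  x=23 (N4, w=25) cum 265
⇒ x* = 17
y-coordinate, sorted with cumulative weight:
  y=2 (N2, w=100) cum 100
  y=21 (N4, w=25) cum 125
  y=24 (N1, w=50) cum 175  ← median
  y=24 (N3, w=90) cum 265
⇒ y* = 24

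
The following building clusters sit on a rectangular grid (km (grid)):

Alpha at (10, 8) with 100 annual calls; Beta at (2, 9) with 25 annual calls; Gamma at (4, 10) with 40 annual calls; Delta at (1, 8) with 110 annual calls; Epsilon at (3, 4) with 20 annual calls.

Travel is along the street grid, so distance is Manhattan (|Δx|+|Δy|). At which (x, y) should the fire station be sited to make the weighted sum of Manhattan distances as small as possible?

(3, 8)

Manhattan distance separates: Σwᵢ(|x−xᵢ|+|y−yᵢ|) = Σwᵢ|x−xᵢ| + Σwᵢ|y−yᵢ|, so x and y are optimised independently as 1-D weighted medians.
Total weight W = 295; half = 147.5.
x-coordinate, sorted with cumulative weight:
  x=1 (Delta, w=110) cum 110
  x=2 (Beta, w=25) cum 135
  x=3 (Epsilon, w=20) cum 155  ← median
  x=4 (Gamma, w=40) cum 195
  x=10 (Alpha, w=100) cum 295
⇒ x* = 3
y-coordinate, sorted with cumulative weight:
  y=4 (Epsilon, w=20) cum 20
  y=8 (Alpha, w=100) cum 120
  y=8 (Delta, w=110) cum 230  ← median
  y=9 (Beta, w=25) cum 255
  y=10 (Gamma, w=40) cum 295
⇒ y* = 8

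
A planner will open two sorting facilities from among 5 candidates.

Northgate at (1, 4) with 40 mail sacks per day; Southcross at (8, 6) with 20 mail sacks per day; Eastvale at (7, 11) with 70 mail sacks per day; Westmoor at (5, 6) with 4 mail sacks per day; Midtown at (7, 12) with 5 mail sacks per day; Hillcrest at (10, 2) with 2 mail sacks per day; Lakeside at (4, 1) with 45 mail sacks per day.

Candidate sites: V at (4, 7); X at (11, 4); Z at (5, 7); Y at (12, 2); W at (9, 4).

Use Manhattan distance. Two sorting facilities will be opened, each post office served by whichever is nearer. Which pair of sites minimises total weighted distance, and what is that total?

{V, Z}, total 1069

Evaluate every pair (each demand assigned to the nearer of the two):
  {V, Z}: total = 1069
  {V, W}: total = 1114
  {Z, W}: total = 1120
  {Z, Y}: total = 1138
  {X, Z}: total = 1140
  {V, Y}: total = 1152
  {V, X}: total = 1154
  {Y, W}: total = 1448
  {X, W}: total = 1450
  {X, Y}: total = 1771
Best pair: {V, Z} with total 1069.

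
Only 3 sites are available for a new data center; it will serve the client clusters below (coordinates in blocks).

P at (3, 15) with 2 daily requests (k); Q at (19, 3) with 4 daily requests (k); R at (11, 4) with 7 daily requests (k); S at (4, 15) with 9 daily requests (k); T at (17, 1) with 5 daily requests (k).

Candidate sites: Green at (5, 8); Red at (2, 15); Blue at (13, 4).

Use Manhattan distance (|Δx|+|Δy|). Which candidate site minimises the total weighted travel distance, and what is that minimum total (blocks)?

Total weighted distance at each candidate:
  Green (5, 8): total = 331
  Red (2, 15): total = 421
  Blue (13, 4): total = 299
Minimum is at Blue with total 299 blocks.

Blue, total 299 blocks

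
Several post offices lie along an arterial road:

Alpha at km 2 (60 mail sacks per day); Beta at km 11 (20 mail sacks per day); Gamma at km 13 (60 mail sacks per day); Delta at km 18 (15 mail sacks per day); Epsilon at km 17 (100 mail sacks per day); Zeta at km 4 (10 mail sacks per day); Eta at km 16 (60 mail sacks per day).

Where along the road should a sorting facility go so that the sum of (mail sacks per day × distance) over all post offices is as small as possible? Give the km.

For a sum of weighted absolute distances on a line, the optimum is the weighted median (not the mean). Total weight W = 325; half-weight = 162.5.
Sort by position and accumulate weight:
  km 2 (Alpha, w=60) → cum 60
  km 4 (Zeta, w=10) → cum 70
  km 11 (Beta, w=20) → cum 90
  km 13 (Gamma, w=60) → cum 150
  km 16 (Eta, w=60) → cum 210  ≥ 162.5 → median here
  km 17 (Epsilon, w=100) → cum 310
  km 18 (Delta, w=15) → cum 325
Optimal location: km 16.

x = 16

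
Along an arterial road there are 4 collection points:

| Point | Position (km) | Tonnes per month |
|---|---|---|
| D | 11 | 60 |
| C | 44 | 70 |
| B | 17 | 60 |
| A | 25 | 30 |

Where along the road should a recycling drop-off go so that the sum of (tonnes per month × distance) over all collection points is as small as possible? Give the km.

For a sum of weighted absolute distances on a line, the optimum is the weighted median (not the mean). Total weight W = 220; half-weight = 110.
Sort by position and accumulate weight:
  km 11 (D, w=60) → cum 60
  km 17 (B, w=60) → cum 120  ≥ 110 → median here
  km 25 (A, w=30) → cum 150
  km 44 (C, w=70) → cum 220
Optimal location: km 17.

x = 17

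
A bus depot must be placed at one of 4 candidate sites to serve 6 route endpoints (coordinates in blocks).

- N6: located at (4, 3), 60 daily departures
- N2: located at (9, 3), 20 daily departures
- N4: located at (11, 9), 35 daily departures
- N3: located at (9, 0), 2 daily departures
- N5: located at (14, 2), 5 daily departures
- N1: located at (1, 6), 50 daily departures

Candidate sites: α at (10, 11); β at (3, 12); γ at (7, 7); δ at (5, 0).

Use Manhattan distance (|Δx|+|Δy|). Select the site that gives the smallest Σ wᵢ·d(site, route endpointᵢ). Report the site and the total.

Total weighted distance at each candidate:
  α (10, 11): total = 1914
  β (3, 12): total = 1826
  γ (7, 7): total = 1178
  δ (5, 0): total = 1468
Minimum is at γ with total 1178 blocks.

γ, total 1178 blocks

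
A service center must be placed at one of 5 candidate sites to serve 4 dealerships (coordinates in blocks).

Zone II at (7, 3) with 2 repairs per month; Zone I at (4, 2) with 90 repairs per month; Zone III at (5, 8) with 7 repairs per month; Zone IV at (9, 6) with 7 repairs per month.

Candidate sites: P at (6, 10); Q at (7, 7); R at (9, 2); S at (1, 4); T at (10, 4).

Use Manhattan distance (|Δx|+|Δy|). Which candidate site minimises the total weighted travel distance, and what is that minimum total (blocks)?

Total weighted distance at each candidate:
  P (6, 10): total = 986
  Q (7, 7): total = 770
  R (9, 2): total = 554
  S (1, 4): total = 590
  T (10, 4): total = 812
Minimum is at R with total 554 blocks.

R, total 554 blocks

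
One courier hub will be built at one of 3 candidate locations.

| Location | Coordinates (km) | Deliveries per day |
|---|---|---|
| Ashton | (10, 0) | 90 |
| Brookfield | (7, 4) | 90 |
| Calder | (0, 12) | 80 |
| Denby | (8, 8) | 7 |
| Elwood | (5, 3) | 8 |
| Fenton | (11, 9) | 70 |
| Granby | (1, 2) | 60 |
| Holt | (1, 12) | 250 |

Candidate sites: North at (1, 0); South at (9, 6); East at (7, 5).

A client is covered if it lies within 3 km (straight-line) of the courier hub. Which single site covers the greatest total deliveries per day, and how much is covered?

Coverage radius r = 3 km; a point is covered iff (Δx)²+(Δy)² ≤ 3² = 9.
  North (1, 0): covers {Granby} → 60
  South (9, 6): covers {Brookfield, Denby} → 97
  East (7, 5): covers {Brookfield, Elwood} → 98
Maximum coverage at East: 98 deliveries per day.

East, covering 98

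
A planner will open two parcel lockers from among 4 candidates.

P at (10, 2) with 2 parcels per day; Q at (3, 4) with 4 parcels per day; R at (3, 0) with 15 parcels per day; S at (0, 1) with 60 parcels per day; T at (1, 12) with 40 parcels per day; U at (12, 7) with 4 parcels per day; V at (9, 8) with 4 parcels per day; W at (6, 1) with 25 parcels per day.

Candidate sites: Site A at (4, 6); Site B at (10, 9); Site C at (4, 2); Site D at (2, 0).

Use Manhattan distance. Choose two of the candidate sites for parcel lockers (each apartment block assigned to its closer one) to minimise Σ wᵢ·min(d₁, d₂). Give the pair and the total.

Evaluate every pair (each demand assigned to the nearer of the two):
  {Site A, Site D}: total = 776
  {Site B, Site D}: total = 858
  {Site A, Site C}: total = 868
  {Site C, Site D}: total = 910
  {Site B, Site C}: total = 948
  {Site A, Site B}: total = 1230
Best pair: {Site A, Site D} with total 776.

{Site A, Site D}, total 776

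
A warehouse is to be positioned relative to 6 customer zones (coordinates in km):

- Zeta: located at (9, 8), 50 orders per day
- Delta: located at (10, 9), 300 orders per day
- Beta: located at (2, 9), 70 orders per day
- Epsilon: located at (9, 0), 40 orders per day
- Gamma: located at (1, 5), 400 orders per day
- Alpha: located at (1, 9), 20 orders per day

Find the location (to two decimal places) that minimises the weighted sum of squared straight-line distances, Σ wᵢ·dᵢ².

(4.97, 6.72)

The minimiser of Σwᵢ‖p−pᵢ‖² is the weighted centroid p* = (Σwᵢpᵢ)/(Σwᵢ).
Σwᵢ = 880.
Σwᵢxᵢ = 50·9 + 300·10 + 70·2 + 40·9 + 400·1 + 20·1 = 4370.
Σwᵢyᵢ = 50·8 + 300·9 + 70·9 + 40·0 + 400·5 + 20·9 = 5910.
x* = 4370/880 = 4.97, y* = 5910/880 = 6.72.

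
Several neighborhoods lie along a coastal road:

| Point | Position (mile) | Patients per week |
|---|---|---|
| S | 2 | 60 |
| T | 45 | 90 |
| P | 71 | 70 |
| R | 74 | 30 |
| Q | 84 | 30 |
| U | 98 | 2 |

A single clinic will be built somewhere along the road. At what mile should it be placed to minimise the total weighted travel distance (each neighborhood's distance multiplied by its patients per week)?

x = 45

For a sum of weighted absolute distances on a line, the optimum is the weighted median (not the mean). Total weight W = 282; half-weight = 141.
Sort by position and accumulate weight:
  mile 2 (S, w=60) → cum 60
  mile 45 (T, w=90) → cum 150  ≥ 141 → median here
  mile 71 (P, w=70) → cum 220
  mile 74 (R, w=30) → cum 250
  mile 84 (Q, w=30) → cum 280
  mile 98 (U, w=2) → cum 282
Optimal location: mile 45.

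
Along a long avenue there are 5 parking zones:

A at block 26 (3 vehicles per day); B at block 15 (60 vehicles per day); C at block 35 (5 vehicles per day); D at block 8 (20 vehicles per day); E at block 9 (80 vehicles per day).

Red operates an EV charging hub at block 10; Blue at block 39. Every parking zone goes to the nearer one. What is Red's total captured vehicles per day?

The indifferent point is the midpoint (10+39)/2 = 24.5; parking zones left of it (closer to Red at 10) go to Red, those right go to Blue.
  D at 8 (w=20) → Red
  E at 9 (w=80) → Red
  B at 15 (w=60) → Red
  A at 26 (w=3) → Blue
  C at 35 (w=5) → Blue
Red captures 160; Blue captures 8.

160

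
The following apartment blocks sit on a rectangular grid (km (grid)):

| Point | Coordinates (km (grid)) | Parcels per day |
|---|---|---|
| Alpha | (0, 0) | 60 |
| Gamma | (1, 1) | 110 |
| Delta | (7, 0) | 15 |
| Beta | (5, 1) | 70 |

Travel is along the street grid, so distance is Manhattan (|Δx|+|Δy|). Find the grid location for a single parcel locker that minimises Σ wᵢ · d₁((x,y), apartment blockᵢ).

Manhattan distance separates: Σwᵢ(|x−xᵢ|+|y−yᵢ|) = Σwᵢ|x−xᵢ| + Σwᵢ|y−yᵢ|, so x and y are optimised independently as 1-D weighted medians.
Total weight W = 255; half = 127.5.
x-coordinate, sorted with cumulative weight:
  x=0 (Alpha, w=60) cum 60
  x=1 (Gamma, w=110) cum 170  ← median
  x=5 (Beta, w=70) cum 240
  x=7 (Delta, w=15) cum 255
⇒ x* = 1
y-coordinate, sorted with cumulative weight:
  y=0 (Alpha, w=60) cum 60
  y=0 (Delta, w=15) cum 75
  y=1 (Gamma, w=110) cum 185  ← median
  y=1 (Beta, w=70) cum 255
⇒ y* = 1

(1, 1)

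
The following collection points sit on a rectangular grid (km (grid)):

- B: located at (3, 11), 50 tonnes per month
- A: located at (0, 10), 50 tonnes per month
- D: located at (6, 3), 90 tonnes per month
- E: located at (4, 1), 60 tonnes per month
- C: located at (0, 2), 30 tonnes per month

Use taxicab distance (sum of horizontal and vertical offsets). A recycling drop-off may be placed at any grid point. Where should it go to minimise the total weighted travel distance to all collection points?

Manhattan distance separates: Σwᵢ(|x−xᵢ|+|y−yᵢ|) = Σwᵢ|x−xᵢ| + Σwᵢ|y−yᵢ|, so x and y are optimised independently as 1-D weighted medians.
Total weight W = 280; half = 140.
x-coordinate, sorted with cumulative weight:
  x=0 (A, w=50) cum 50
  x=0 (C, w=30) cum 80
  x=3 (B, w=50) cum 130
  x=4 (E, w=60) cum 190  ← median
  x=6 (D, w=90) cum 280
⇒ x* = 4
y-coordinate, sorted with cumulative weight:
  y=1 (E, w=60) cum 60
  y=2 (C, w=30) cum 90
  y=3 (D, w=90) cum 180  ← median
  y=10 (A, w=50) cum 230
  y=11 (B, w=50) cum 280
⇒ y* = 3

(4, 3)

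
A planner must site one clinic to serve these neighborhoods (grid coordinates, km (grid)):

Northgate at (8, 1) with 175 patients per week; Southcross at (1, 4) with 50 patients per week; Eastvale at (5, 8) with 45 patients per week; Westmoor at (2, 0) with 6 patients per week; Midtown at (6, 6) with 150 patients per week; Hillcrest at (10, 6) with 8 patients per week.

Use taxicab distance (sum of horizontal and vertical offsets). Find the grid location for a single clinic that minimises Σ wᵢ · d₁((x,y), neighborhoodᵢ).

Manhattan distance separates: Σwᵢ(|x−xᵢ|+|y−yᵢ|) = Σwᵢ|x−xᵢ| + Σwᵢ|y−yᵢ|, so x and y are optimised independently as 1-D weighted medians.
Total weight W = 434; half = 217.
x-coordinate, sorted with cumulative weight:
  x=1 (Southcross, w=50) cum 50
  x=2 (Westmoor, w=6) cum 56
  x=5 (Eastvale, w=45) cum 101
  x=6 (Midtown, w=150) cum 251  ← median
  x=8 (Northgate, w=175) cum 426
  x=10 (Hillcrest, w=8) cum 434
⇒ x* = 6
y-coordinate, sorted with cumulative weight:
  y=0 (Westmoor, w=6) cum 6
  y=1 (Northgate, w=175) cum 181
  y=4 (Southcross, w=50) cum 231  ← median
  y=6 (Midtown, w=150) cum 381
  y=6 (Hillcrest, w=8) cum 389
  y=8 (Eastvale, w=45) cum 434
⇒ y* = 4

(6, 4)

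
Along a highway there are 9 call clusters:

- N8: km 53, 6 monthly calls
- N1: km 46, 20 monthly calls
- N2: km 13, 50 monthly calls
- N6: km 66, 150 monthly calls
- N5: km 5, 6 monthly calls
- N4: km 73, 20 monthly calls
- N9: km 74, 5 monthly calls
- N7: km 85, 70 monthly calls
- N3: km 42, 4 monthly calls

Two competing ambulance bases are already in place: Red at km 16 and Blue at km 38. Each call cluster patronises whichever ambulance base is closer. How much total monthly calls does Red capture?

56

The indifferent point is the midpoint (16+38)/2 = 27; call clusters left of it (closer to Red at 16) go to Red, those right go to Blue.
  N5 at 5 (w=6) → Red
  N2 at 13 (w=50) → Red
  N3 at 42 (w=4) → Blue
  N1 at 46 (w=20) → Blue
  N8 at 53 (w=6) → Blue
  N6 at 66 (w=150) → Blue
  N4 at 73 (w=20) → Blue
  N9 at 74 (w=5) → Blue
  N7 at 85 (w=70) → Blue
Red captures 56; Blue captures 275.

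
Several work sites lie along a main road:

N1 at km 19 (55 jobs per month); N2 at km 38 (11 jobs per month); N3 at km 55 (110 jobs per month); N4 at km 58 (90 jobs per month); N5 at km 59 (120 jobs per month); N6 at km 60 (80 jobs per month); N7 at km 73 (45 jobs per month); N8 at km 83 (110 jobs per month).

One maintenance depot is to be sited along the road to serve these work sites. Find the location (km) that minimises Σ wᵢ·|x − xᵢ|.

x = 59

For a sum of weighted absolute distances on a line, the optimum is the weighted median (not the mean). Total weight W = 621; half-weight = 310.5.
Sort by position and accumulate weight:
  km 19 (N1, w=55) → cum 55
  km 38 (N2, w=11) → cum 66
  km 55 (N3, w=110) → cum 176
  km 58 (N4, w=90) → cum 266
  km 59 (N5, w=120) → cum 386  ≥ 310.5 → median here
  km 60 (N6, w=80) → cum 466
  km 73 (N7, w=45) → cum 511
  km 83 (N8, w=110) → cum 621
Optimal location: km 59.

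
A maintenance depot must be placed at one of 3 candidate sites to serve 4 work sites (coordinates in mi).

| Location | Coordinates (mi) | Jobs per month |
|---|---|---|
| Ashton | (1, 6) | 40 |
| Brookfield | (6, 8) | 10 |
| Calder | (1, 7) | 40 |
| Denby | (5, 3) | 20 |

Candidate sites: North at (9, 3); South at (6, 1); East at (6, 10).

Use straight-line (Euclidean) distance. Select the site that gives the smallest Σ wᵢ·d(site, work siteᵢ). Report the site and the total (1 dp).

Total weighted distance at each candidate:
  North (9, 3): total = 837.8
  South (6, 1): total = 710.0
  East (6, 10): total = 650.8
Minimum is at East with total 650.8 mi.

East, total 650.8 mi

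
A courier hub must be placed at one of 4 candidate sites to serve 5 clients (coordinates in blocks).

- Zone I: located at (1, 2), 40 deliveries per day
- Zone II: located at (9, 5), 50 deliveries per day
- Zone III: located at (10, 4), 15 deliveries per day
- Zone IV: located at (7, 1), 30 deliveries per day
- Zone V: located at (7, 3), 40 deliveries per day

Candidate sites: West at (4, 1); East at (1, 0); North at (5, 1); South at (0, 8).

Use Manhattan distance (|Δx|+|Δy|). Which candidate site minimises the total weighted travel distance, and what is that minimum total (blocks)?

North, total 940 blocks

Total weighted distance at each candidate:
  West (4, 1): total = 1035
  East (1, 0): total = 1495
  North (5, 1): total = 940
  South (0, 8): total = 1990
Minimum is at North with total 940 blocks.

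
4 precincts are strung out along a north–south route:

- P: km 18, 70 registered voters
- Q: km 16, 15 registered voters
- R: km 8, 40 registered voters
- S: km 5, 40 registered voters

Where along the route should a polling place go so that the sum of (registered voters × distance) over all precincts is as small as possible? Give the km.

x = 16

For a sum of weighted absolute distances on a line, the optimum is the weighted median (not the mean). Total weight W = 165; half-weight = 82.5.
Sort by position and accumulate weight:
  km 5 (S, w=40) → cum 40
  km 8 (R, w=40) → cum 80
  km 16 (Q, w=15) → cum 95  ≥ 82.5 → median here
  km 18 (P, w=70) → cum 165
Optimal location: km 16.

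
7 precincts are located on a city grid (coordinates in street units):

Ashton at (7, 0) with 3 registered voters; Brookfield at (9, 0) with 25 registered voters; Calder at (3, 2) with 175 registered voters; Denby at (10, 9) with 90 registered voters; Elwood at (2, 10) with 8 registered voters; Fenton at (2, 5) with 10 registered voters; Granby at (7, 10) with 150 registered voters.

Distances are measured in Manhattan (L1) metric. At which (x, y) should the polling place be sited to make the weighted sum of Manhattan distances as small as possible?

(7, 9)

Manhattan distance separates: Σwᵢ(|x−xᵢ|+|y−yᵢ|) = Σwᵢ|x−xᵢ| + Σwᵢ|y−yᵢ|, so x and y are optimised independently as 1-D weighted medians.
Total weight W = 461; half = 230.5.
x-coordinate, sorted with cumulative weight:
  x=2 (Elwood, w=8) cum 8
  x=2 (Fenton, w=10) cum 18
  x=3 (Calder, w=175) cum 193
  x=7 (Ashton, w=3) cum 196
  x=7 (Granby, w=150) cum 346  ← median
  x=9 (Brookfield, w=25) cum 371
  x=10 (Denby, w=90) cum 461
⇒ x* = 7
y-coordinate, sorted with cumulative weight:
  y=0 (Ashton, w=3) cum 3
  y=0 (Brookfield, w=25) cum 28
  y=2 (Calder, w=175) cum 203
  y=5 (Fenton, w=10) cum 213
  y=9 (Denby, w=90) cum 303  ← median
  y=10 (Elwood, w=8) cum 311
  y=10 (Granby, w=150) cum 461
⇒ y* = 9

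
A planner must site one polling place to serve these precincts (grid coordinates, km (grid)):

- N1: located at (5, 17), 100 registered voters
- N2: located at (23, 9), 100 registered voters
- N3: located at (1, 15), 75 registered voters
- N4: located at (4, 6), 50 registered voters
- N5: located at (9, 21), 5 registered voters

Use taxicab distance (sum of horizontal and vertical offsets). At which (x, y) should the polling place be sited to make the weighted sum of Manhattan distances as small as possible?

(5, 15)

Manhattan distance separates: Σwᵢ(|x−xᵢ|+|y−yᵢ|) = Σwᵢ|x−xᵢ| + Σwᵢ|y−yᵢ|, so x and y are optimised independently as 1-D weighted medians.
Total weight W = 330; half = 165.
x-coordinate, sorted with cumulative weight:
  x=1 (N3, w=75) cum 75
  x=4 (N4, w=50) cum 125
  x=5 (N1, w=100) cum 225  ← median
  x=9 (N5, w=5) cum 230
  x=23 (N2, w=100) cum 330
⇒ x* = 5
y-coordinate, sorted with cumulative weight:
  y=6 (N4, w=50) cum 50
  y=9 (N2, w=100) cum 150
  y=15 (N3, w=75) cum 225  ← median
  y=17 (N1, w=100) cum 325
  y=21 (N5, w=5) cum 330
⇒ y* = 15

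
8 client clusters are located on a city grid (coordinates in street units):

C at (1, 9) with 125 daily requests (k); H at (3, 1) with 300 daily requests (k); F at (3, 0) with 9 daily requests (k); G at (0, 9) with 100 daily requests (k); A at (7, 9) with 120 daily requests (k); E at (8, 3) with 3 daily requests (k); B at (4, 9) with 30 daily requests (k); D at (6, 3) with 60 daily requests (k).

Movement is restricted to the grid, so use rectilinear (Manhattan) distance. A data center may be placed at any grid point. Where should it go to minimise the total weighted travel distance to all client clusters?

Manhattan distance separates: Σwᵢ(|x−xᵢ|+|y−yᵢ|) = Σwᵢ|x−xᵢ| + Σwᵢ|y−yᵢ|, so x and y are optimised independently as 1-D weighted medians.
Total weight W = 747; half = 373.5.
x-coordinate, sorted with cumulative weight:
  x=0 (G, w=100) cum 100
  x=1 (C, w=125) cum 225
  x=3 (H, w=300) cum 525  ← median
  x=3 (F, w=9) cum 534
  x=4 (B, w=30) cum 564
  x=6 (D, w=60) cum 624
  x=7 (A, w=120) cum 744
  x=8 (E, w=3) cum 747
⇒ x* = 3
y-coordinate, sorted with cumulative weight:
  y=0 (F, w=9) cum 9
  y=1 (H, w=300) cum 309
  y=3 (E, w=3) cum 312
  y=3 (D, w=60) cum 372
  y=9 (C, w=125) cum 497  ← median
  y=9 (G, w=100) cum 597
  y=9 (A, w=120) cum 717
  y=9 (B, w=30) cum 747
⇒ y* = 9

(3, 9)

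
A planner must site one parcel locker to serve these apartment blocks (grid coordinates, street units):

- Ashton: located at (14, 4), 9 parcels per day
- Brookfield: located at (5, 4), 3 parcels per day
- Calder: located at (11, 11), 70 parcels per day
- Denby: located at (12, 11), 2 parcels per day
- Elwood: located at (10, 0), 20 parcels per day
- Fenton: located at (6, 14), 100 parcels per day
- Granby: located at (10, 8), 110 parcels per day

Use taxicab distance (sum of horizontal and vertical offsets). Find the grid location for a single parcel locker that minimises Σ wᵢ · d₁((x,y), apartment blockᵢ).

Manhattan distance separates: Σwᵢ(|x−xᵢ|+|y−yᵢ|) = Σwᵢ|x−xᵢ| + Σwᵢ|y−yᵢ|, so x and y are optimised independently as 1-D weighted medians.
Total weight W = 314; half = 157.
x-coordinate, sorted with cumulative weight:
  x=5 (Brookfield, w=3) cum 3
  x=6 (Fenton, w=100) cum 103
  x=10 (Elwood, w=20) cum 123
  x=10 (Granby, w=110) cum 233  ← median
  x=11 (Calder, w=70) cum 303
  x=12 (Denby, w=2) cum 305
  x=14 (Ashton, w=9) cum 314
⇒ x* = 10
y-coordinate, sorted with cumulative weight:
  y=0 (Elwood, w=20) cum 20
  y=4 (Ashton, w=9) cum 29
  y=4 (Brookfield, w=3) cum 32
  y=8 (Granby, w=110) cum 142
  y=11 (Calder, w=70) cum 212  ← median
  y=11 (Denby, w=2) cum 214
  y=14 (Fenton, w=100) cum 314
⇒ y* = 11

(10, 11)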